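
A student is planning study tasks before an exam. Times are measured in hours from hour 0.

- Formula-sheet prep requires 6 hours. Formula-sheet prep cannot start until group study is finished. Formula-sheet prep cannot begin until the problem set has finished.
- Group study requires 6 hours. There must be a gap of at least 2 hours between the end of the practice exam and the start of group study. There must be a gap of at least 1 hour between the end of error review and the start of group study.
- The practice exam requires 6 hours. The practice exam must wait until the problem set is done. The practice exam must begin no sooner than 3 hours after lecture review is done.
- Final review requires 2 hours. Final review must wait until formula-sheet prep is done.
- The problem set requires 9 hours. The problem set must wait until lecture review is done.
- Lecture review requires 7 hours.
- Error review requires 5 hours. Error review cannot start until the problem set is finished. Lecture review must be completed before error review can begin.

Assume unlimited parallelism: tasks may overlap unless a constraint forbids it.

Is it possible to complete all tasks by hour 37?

No

Nothing blocks lecture review, so it runs from hour 0 to hour 7.
After lecture review (finishes hour 7), the problem set can start at hour 7 and finishes at hour 16.
For error review: the problem set (finishes hour 16); lecture review (finishes hour 7). Taking the maximum gives a start of hour 16, and it finishes at 16 + 5 = hour 21.
For the practice exam: the problem set (finishes hour 16); lecture review (finishes hour 7, plus 3-hour gap → hour 10). Taking the maximum gives a start of hour 16, and it finishes at 16 + 6 = hour 22.
Group study cannot start until the practice exam (finishes hour 22, plus 2-hour gap → hour 24); error review (finishes hour 21, plus 1-hour gap → hour 22). The controlling bound is hour 24, so group study finishes at 24 + 6 = hour 30.
Formula-sheet prep has to wait for group study (finishes hour 30); the problem set (finishes hour 16). The latest of these is hour 30, so formula-sheet prep runs hour 30 to 30 + 6 = hour 36.
Final review cannot begin until formula-sheet prep (finishes hour 36). It runs from hour 36 to 36 + 2 = hour 38.
The earliest everything can be done is hour 38, which is after the deadline of 37, so it is not possible.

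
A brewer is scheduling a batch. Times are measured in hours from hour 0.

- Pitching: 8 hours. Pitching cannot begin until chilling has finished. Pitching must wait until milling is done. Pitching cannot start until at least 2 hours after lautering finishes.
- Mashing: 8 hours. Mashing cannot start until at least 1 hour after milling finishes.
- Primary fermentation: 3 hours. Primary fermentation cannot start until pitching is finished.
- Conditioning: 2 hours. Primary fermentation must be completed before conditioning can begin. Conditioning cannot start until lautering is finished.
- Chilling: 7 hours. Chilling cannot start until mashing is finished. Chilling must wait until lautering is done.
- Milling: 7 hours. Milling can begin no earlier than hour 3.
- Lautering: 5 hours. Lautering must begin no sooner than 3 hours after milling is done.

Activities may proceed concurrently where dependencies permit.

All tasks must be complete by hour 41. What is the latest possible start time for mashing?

13

Nothing follows conditioning; the deadline of hour 41 is its only limit. It must start by 41 − 2 = hour 39.
Primary fermentation has to be done before conditioning (must start by hour 39). That means finishing by hour 39, i.e. starting by 39 − 3 = hour 36.
Since primary fermentation (must start by hour 36) depends on it, pitching must finish by hour 36. Backing off its 8-hour duration gives a latest start of hour 28.
Chilling feeds into pitching (must start by hour 28); so chilling must finish by hour 28 and therefore start by hour 21.
Mashing must finish before chilling (must start by hour 21). With an 8-hour duration, mashing must start by 21 − 8 = hour 13.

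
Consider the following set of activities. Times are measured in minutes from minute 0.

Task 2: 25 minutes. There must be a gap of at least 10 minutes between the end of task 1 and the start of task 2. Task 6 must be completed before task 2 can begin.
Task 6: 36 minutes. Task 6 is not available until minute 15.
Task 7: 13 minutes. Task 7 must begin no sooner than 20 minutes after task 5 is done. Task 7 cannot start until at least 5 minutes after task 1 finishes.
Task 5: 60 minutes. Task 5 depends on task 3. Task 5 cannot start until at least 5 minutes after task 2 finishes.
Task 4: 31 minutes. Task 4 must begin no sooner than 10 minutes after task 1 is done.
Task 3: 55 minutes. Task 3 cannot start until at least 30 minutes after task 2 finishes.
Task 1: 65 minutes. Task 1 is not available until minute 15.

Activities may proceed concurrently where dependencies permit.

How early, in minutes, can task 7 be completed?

After its own release at minute 15, task 6 can start at minute 15 and finishes at minute 51.
Task 1 cannot begin until its own release at minute 15. It runs from minute 15 to 15 + 65 = minute 80.
For task 2: task 1 (finishes minute 80, plus 10-minute gap → minute 90); task 6 (finishes minute 51). Taking the maximum gives a start of minute 90, and it finishes at 90 + 25 = minute 115.
Task 3 cannot begin until task 2 (finishes minute 115, plus 30-minute gap → minute 145). It runs from minute 145 to 145 + 55 = minute 200.
Task 5 needs all of task 3 (finishes minute 200); task 2 (finishes minute 115, plus 5-minute gap → minute 120). That puts its earliest start at minute 200; it finishes at 200 + 60 = minute 260.
Task 7 needs all of task 5 (finishes minute 260, plus 20-minute gap → minute 280); task 1 (finishes minute 80, plus 5-minute gap → minute 85). That puts its earliest start at minute 280; it finishes at 280 + 13 = minute 293.

293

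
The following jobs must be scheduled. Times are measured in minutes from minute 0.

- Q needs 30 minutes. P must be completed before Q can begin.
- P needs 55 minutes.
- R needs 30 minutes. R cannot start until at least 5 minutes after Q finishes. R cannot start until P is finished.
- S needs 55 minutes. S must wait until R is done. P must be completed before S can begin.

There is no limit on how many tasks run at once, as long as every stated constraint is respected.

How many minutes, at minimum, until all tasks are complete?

175

P can start immediately at minute 0; it finishes at minute 55.
Q cannot begin until P (finishes minute 55). It runs from minute 55 to 55 + 30 = minute 85.
R has to wait for Q (finishes minute 85, plus 5-minute gap → minute 90); P (finishes minute 55). The latest of these is minute 90, so R runs minute 90 to 90 + 30 = minute 120.
For S: R (finishes minute 120); P (finishes minute 55). Taking the maximum gives a start of minute 120, and it finishes at 120 + 55 = minute 175.
All tasks are finished once the last one completes. Finish times: P at 55, Q at 85, R at 120, S at 175. The latest is minute 175.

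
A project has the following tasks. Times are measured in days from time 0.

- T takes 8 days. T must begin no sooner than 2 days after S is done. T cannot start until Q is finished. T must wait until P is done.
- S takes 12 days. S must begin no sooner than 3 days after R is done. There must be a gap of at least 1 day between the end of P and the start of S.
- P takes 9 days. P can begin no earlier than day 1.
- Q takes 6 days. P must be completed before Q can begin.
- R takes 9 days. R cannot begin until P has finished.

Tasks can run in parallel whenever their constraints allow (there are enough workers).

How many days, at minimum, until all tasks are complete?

After its own release at day 1, P can start at day 1 and finishes at day 10.
After P (finishes day 10), R can start at day 10 and finishes at day 19.
S needs all of R (finishes day 19, plus 3-day gap → day 22); P (finishes day 10, plus 1-day gap → day 11). That puts its earliest start at day 22; it finishes at 22 + 12 = day 34.
Q waits on P (finishes day 10), so it starts at day 10 and finishes at 10 + 6 = day 16.
T has to wait for S (finishes day 34, plus 2-day gap → day 36); Q (finishes day 16); P (finishes day 10). The latest of these is day 36, so T runs day 36 to 36 + 8 = day 44.
All tasks are finished once the last one completes. Finish times: P at 10, Q at 16, R at 19, S at 34, T at 44. The latest is day 44.

44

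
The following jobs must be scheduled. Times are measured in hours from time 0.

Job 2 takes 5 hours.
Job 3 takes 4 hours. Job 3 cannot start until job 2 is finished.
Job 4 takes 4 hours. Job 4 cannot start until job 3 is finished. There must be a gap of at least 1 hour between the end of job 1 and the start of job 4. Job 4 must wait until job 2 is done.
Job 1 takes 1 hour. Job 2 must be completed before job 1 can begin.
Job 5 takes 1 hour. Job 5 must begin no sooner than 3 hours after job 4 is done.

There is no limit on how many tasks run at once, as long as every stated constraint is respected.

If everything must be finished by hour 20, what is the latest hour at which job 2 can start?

Job 5 has no dependents, so it just needs to finish by hour 20. Starting by 20 − 1 = hour 19 achieves that.
Job 4 must finish before job 5 (must start by hour 19, minus 3-hour gap → hour 16). With a 4-hour duration, job 4 must start by 16 − 4 = hour 12.
Job 1 feeds into job 4 (must start by hour 12, minus 1-hour gap → hour 11); so job 1 must finish by hour 11 and therefore start by hour 10.
Job 3 feeds into job 4 (must start by hour 12); so job 3 must finish by hour 12 and therefore start by hour 8.
Job 2 feeds job 1 (must start by hour 10); job 3 (must start by hour 8); job 4 (must start by hour 12). Taking the minimum, job 2 must finish by hour 8 and start by 8 − 5 = hour 3.

3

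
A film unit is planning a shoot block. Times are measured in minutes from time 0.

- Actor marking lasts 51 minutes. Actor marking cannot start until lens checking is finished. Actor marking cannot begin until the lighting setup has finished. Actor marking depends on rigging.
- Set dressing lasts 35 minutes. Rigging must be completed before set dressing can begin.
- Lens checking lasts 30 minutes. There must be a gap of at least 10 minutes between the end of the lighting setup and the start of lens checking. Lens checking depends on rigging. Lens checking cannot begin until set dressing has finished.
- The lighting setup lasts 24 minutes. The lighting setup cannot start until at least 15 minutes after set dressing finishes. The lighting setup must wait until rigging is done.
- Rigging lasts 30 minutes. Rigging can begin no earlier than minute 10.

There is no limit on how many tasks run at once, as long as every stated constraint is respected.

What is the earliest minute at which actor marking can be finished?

After its own release at minute 10, rigging can start at minute 10 and finishes at minute 40.
After rigging (finishes minute 40), set dressing can start at minute 40 and finishes at minute 75.
The lighting setup needs all of set dressing (finishes minute 75, plus 15-minute gap → minute 90); rigging (finishes minute 40). That puts its earliest start at minute 90; it finishes at 90 + 24 = minute 114.
Lens checking needs all of the lighting setup (finishes minute 114, plus 10-minute gap → minute 124); rigging (finishes minute 40); set dressing (finishes minute 75). That puts its earliest start at minute 124; it finishes at 124 + 30 = minute 154.
For actor marking: lens checking (finishes minute 154); the lighting setup (finishes minute 114); rigging (finishes minute 40). Taking the maximum gives a start of minute 154, and it finishes at 154 + 51 = minute 205.

205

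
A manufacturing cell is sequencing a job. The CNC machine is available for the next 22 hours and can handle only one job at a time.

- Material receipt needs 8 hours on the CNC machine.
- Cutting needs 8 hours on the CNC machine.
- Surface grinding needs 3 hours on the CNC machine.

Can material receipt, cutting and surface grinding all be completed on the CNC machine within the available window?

Running back to back, the jobs need 8 + 8 + 3 = 19 hours on the CNC machine.
Since 19 ≤ 22, they fit within the window.

Yes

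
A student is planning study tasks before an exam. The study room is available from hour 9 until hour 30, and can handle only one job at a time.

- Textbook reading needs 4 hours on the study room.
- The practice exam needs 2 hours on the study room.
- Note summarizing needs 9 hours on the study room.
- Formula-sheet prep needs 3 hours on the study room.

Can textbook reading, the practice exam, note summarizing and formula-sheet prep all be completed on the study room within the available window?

The study room window is 30 − 9 = 21 hours.
Running back to back, the jobs need 4 + 2 + 9 + 3 = 18 hours on the study room.
Since 18 ≤ 21, they fit within the window.

Yes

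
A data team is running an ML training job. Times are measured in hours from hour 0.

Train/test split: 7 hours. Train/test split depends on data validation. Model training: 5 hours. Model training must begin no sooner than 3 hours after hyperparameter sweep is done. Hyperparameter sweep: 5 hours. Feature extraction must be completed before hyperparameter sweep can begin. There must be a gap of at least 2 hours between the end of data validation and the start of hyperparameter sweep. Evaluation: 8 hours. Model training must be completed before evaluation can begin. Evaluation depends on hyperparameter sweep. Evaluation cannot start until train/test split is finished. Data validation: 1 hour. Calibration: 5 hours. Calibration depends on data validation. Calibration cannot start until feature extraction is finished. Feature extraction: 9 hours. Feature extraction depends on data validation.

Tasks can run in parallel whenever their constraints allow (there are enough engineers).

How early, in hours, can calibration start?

10

Nothing blocks data validation, so it runs from hour 0 to hour 1.
After data validation (finishes hour 1), feature extraction can start at hour 1 and finishes at hour 10.
Calibration waits on data validation (finishes hour 1); feature extraction (finishes hour 10). The latest of these is hour 10, which is the earliest calibration can start.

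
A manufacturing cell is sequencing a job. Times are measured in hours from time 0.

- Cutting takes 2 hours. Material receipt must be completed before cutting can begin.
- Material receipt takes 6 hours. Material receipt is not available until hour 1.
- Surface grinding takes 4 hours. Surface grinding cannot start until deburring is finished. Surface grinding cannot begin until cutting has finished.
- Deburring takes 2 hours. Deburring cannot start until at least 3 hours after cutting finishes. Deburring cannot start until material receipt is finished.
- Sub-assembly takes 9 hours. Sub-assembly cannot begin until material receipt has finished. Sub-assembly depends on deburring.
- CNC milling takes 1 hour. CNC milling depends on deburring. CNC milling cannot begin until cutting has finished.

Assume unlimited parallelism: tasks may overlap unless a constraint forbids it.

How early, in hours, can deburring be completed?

14

Material receipt cannot begin until its own release at hour 1. It runs from hour 1 to 1 + 6 = hour 7.
Cutting cannot begin until material receipt (finishes hour 7). It runs from hour 7 to 7 + 2 = hour 9.
For deburring: cutting (finishes hour 9, plus 3-hour gap → hour 12); material receipt (finishes hour 7). Taking the maximum gives a start of hour 12, and it finishes at 12 + 2 = hour 14.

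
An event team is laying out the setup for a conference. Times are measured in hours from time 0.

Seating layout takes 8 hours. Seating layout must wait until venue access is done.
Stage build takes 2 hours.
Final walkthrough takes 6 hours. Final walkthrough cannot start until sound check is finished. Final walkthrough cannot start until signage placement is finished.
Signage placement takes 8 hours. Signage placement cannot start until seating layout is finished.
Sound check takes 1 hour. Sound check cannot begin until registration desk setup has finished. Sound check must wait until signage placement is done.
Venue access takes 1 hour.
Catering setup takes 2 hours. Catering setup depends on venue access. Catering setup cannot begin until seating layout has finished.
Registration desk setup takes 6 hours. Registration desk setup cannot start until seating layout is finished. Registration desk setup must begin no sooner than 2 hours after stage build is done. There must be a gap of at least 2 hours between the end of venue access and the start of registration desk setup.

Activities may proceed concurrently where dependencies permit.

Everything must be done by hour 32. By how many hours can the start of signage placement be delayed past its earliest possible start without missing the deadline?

Venue access has no prerequisites, so it starts at hour 0 and finishes at hour 1.
After venue access (finishes hour 1), seating layout can start at hour 1 and finishes at hour 9.
Signage placement waits on seating layout (finishes hour 9), so it starts at hour 9 and finishes at 9 + 8 = hour 17.

Working backward from the deadline:
To finish by hour 32, final walkthrough (duration 6) must start no later than hour 26.
Sound check feeds into final walkthrough (must start by hour 26); so sound check must finish by hour 26 and therefore start by hour 25.
Signage placement must finish in time for sound check (must start by hour 25); final walkthrough (must start by hour 26). The tightest is hour 25, so signage placement must start by 25 − 8 = hour 17.
So signage placement can start as early as hour 9 and as late as hour 17, giving 17 − 9 = 8 hours of slack.

8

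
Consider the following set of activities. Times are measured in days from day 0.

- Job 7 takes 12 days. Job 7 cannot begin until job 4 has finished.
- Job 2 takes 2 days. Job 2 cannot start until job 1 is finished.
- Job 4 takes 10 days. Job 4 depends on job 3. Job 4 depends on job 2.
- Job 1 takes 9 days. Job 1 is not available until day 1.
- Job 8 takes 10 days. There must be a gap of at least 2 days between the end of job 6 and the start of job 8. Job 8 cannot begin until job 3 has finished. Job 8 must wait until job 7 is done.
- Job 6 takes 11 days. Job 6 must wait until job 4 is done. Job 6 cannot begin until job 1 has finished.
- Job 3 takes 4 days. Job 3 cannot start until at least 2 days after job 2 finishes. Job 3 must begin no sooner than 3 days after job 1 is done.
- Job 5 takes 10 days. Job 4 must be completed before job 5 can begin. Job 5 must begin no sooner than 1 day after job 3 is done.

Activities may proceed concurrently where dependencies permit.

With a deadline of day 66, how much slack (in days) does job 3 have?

15

After its own release at day 1, job 1 can start at day 1 and finishes at day 10.
After job 1 (finishes day 10), job 2 can start at day 10 and finishes at day 12.
For job 3: job 2 (finishes day 12, plus 2-day gap → day 14); job 1 (finishes day 10, plus 3-day gap → day 13). Taking the maximum gives a start of day 14, and it finishes at 14 + 4 = day 18.

Working backward from the deadline:
Job 5 has no dependents, so it just needs to finish by day 66. Starting by 66 − 10 = day 56 achieves that.
Job 8 must finish by day 66; it takes 10 days, so it must start by 66 − 10 = day 56.
Since job 8 (must start by day 56, minus 2-day gap → day 54) depends on it, job 6 must finish by day 54. Backing off its 11-day duration gives a latest start of day 43.
Job 7 must finish before job 8 (must start by day 56). With a 12-day duration, job 7 must start by 56 − 12 = day 44.
Job 4 must finish in time for job 5 (must start by day 56); job 6 (must start by day 43); job 7 (must start by day 44). The tightest is day 43, so job 4 must start by 43 − 10 = day 33.
Job 3 has several dependents: job 4 (must start by day 33); job 5 (must start by day 56, minus 1-day gap → day 55); job 8 (must start by day 56). The earliest of those limits is day 33, so job 3 must start by 33 − 4 = day 29.
So job 3 can start as early as day 14 and as late as day 29, giving 29 − 14 = 15 days of slack.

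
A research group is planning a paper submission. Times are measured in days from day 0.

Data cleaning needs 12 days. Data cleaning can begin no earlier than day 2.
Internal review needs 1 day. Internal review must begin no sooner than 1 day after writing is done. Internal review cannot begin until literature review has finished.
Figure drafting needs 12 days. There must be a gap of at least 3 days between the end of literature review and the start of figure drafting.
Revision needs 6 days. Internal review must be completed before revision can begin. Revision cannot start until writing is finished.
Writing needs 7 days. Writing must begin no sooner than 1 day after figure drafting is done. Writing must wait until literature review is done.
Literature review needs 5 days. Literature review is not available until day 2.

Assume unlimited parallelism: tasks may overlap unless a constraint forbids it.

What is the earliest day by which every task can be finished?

38

After its own release at day 2, data cleaning can start at day 2 and finishes at day 14.
After its own release at day 2, literature review can start at day 2 and finishes at day 7.
Figure drafting cannot begin until literature review (finishes day 7, plus 3-day gap → day 10). It runs from day 10 to 10 + 12 = day 22.
Writing cannot start until figure drafting (finishes day 22, plus 1-day gap → day 23); literature review (finishes day 7). The controlling bound is day 23, so writing finishes at 23 + 7 = day 30.
Internal review cannot start until writing (finishes day 30, plus 1-day gap → day 31); literature review (finishes day 7). The controlling bound is day 31, so internal review finishes at 31 + 1 = day 32.
Revision has to wait for internal review (finishes day 32); writing (finishes day 30). The latest of these is day 32, so revision runs day 32 to 32 + 6 = day 38.
All tasks are finished once the last one completes. Finish times: Literature review at 7, Data cleaning at 14, Figure drafting at 22, Writing at 30, Internal review at 32, Revision at 38. The latest is day 38.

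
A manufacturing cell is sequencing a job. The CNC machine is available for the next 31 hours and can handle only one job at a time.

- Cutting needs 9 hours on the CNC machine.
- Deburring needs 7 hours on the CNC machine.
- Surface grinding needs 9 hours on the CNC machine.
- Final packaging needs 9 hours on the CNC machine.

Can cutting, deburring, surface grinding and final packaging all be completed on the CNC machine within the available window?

No

Running back to back, the jobs need 9 + 7 + 9 + 9 = 34 hours on the CNC machine.
Since 34 > 31, they cannot all fit.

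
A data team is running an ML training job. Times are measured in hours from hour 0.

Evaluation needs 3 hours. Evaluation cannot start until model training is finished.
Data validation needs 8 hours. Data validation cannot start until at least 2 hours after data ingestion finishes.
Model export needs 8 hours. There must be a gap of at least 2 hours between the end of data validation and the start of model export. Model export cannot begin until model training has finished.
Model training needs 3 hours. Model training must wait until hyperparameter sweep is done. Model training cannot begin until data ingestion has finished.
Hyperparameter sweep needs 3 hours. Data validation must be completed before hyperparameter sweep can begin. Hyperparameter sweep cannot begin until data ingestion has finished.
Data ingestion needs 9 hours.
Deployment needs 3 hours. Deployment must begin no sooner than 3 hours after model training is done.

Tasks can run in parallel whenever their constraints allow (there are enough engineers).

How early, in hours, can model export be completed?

Nothing blocks data ingestion, so it runs from hour 0 to hour 9.
After data ingestion (finishes hour 9, plus 2-hour gap → hour 11), data validation can start at hour 11 and finishes at hour 19.
Hyperparameter sweep has to wait for data validation (finishes hour 19); data ingestion (finishes hour 9). The latest of these is hour 19, so hyperparameter sweep runs hour 19 to 19 + 3 = hour 22.
Model training cannot start until hyperparameter sweep (finishes hour 22); data ingestion (finishes hour 9). The controlling bound is hour 22, so model training finishes at 22 + 3 = hour 25.
Model export has to wait for data validation (finishes hour 19, plus 2-hour gap → hour 21); model training (finishes hour 25). The latest of these is hour 25, so model export runs hour 25 to 25 + 8 = hour 33.

33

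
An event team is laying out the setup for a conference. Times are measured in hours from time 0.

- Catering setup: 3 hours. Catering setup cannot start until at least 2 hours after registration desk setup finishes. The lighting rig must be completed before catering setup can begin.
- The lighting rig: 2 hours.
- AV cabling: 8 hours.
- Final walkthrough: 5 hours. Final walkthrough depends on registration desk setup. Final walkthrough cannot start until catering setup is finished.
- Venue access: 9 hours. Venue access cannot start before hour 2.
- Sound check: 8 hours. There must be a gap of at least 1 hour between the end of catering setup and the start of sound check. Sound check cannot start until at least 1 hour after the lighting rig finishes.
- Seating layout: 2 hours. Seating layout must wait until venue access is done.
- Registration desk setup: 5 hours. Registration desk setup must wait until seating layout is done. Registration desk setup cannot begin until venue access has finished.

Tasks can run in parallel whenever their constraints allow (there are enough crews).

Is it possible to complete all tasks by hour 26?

No

Nothing blocks AV cabling, so it runs from hour 0 to hour 8.
The lighting rig has no prerequisites, so it starts at hour 0 and finishes at hour 2.
After its own release at hour 2, venue access can start at hour 2 and finishes at hour 11.
Seating layout cannot begin until venue access (finishes hour 11). It runs from hour 11 to 11 + 2 = hour 13.
Registration desk setup has to wait for seating layout (finishes hour 13); venue access (finishes hour 11). The latest of these is hour 13, so registration desk setup runs hour 13 to 13 + 5 = hour 18.
For catering setup: registration desk setup (finishes hour 18, plus 2-hour gap → hour 20); the lighting rig (finishes hour 2). Taking the maximum gives a start of hour 20, and it finishes at 20 + 3 = hour 23.
Final walkthrough needs all of registration desk setup (finishes hour 18); catering setup (finishes hour 23). That puts its earliest start at hour 23; it finishes at 23 + 5 = hour 28.
For sound check: catering setup (finishes hour 23, plus 1-hour gap → hour 24); the lighting rig (finishes hour 2, plus 1-hour gap → hour 3). Taking the maximum gives a start of hour 24, and it finishes at 24 + 8 = hour 32.
The earliest everything can be done is hour 32, which is after the deadline of 26, so it is not possible.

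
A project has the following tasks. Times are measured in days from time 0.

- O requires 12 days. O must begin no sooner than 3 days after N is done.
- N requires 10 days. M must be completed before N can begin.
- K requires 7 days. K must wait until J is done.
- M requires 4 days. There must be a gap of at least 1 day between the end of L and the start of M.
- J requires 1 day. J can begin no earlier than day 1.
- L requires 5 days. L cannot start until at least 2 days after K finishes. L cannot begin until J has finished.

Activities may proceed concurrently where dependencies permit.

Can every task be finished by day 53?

J cannot begin until its own release at day 1. It runs from day 1 to 1 + 1 = day 2.
After J (finishes day 2), K can start at day 2 and finishes at day 9.
L has to wait for K (finishes day 9, plus 2-day gap → day 11); J (finishes day 2). The latest of these is day 11, so L runs day 11 to 11 + 5 = day 16.
M waits on L (finishes day 16, plus 1-day gap → day 17), so it starts at day 17 and finishes at 17 + 4 = day 21.
N waits on M (finishes day 21), so it starts at day 21 and finishes at 21 + 10 = day 31.
After N (finishes day 31, plus 3-day gap → day 34), O can start at day 34 and finishes at day 46.
Every task is finished by day 46, which is no later than the deadline of 53, so the schedule is feasible.

Yes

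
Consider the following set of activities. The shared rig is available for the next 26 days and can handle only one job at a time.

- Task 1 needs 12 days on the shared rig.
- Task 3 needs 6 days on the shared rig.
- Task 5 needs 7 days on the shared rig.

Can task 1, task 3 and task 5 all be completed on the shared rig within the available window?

Yes

Running back to back, the jobs need 12 + 6 + 7 = 25 days on the shared rig.
Since 25 ≤ 26, they fit within the window.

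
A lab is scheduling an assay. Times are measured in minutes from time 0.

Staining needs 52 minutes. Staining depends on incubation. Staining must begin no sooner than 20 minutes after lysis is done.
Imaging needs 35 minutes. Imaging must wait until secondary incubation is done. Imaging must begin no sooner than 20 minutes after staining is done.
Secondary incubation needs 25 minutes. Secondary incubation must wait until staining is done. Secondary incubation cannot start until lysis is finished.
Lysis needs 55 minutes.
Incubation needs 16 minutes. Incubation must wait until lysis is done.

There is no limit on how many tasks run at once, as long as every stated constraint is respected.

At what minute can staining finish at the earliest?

Lysis can start immediately at minute 0; it finishes at minute 55.
Incubation cannot begin until lysis (finishes minute 55). It runs from minute 55 to 55 + 16 = minute 71.
Staining cannot start until incubation (finishes minute 71); lysis (finishes minute 55, plus 20-minute gap → minute 75). The controlling bound is minute 75, so staining finishes at 75 + 52 = minute 127.

127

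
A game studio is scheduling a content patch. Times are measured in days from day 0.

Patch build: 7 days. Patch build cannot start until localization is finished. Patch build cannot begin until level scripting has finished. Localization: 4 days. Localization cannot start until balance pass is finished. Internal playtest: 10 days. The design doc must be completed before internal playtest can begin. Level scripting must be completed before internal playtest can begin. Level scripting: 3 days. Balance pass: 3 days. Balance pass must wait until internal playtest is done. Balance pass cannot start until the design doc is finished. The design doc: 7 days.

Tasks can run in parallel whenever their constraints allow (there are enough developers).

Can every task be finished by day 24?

No

Level scripting has no prerequisites, so it starts at day 0 and finishes at day 3.
The design doc has no prerequisites, so it starts at day 0 and finishes at day 7.
For internal playtest: the design doc (finishes day 7); level scripting (finishes day 3). Taking the maximum gives a start of day 7, and it finishes at 7 + 10 = day 17.
Balance pass needs all of internal playtest (finishes day 17); the design doc (finishes day 7). That puts its earliest start at day 17; it finishes at 17 + 3 = day 20.
Localization cannot begin until balance pass (finishes day 20). It runs from day 20 to 20 + 4 = day 24.
Patch build cannot start until localization (finishes day 24); level scripting (finishes day 3). The controlling bound is day 24, so patch build finishes at 24 + 7 = day 31.
The earliest everything can be done is day 31, which is after the deadline of 24, so it is not possible.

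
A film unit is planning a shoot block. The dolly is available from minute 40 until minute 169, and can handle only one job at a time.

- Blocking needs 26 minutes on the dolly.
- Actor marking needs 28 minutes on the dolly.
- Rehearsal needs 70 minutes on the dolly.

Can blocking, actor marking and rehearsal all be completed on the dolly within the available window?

Yes

The dolly window is 169 − 40 = 129 minutes.
Running back to back, the jobs need 26 + 28 + 70 = 124 minutes on the dolly.
Since 124 ≤ 129, they fit within the window.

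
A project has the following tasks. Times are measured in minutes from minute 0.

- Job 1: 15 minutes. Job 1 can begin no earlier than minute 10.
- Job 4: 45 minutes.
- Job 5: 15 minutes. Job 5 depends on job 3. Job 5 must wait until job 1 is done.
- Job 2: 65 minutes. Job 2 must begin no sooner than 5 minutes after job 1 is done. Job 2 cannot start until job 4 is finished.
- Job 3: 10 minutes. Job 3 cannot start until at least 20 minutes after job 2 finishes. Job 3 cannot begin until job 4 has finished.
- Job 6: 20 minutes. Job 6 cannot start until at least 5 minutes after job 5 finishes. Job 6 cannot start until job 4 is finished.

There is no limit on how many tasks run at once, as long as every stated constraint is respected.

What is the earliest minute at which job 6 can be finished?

Job 4 has no prerequisites, so it starts at minute 0 and finishes at minute 45.
After its own release at minute 10, job 1 can start at minute 10 and finishes at minute 25.
For job 2: job 1 (finishes minute 25, plus 5-minute gap → minute 30); job 4 (finishes minute 45). Taking the maximum gives a start of minute 45, and it finishes at 45 + 65 = minute 110.
Job 3 cannot start until job 2 (finishes minute 110, plus 20-minute gap → minute 130); job 4 (finishes minute 45). The controlling bound is minute 130, so job 3 finishes at 130 + 10 = minute 140.
For job 5: job 3 (finishes minute 140); job 1 (finishes minute 25). Taking the maximum gives a start of minute 140, and it finishes at 140 + 15 = minute 155.
For job 6: job 5 (finishes minute 155, plus 5-minute gap → minute 160); job 4 (finishes minute 45). Taking the maximum gives a start of minute 160, and it finishes at 160 + 20 = minute 180.

180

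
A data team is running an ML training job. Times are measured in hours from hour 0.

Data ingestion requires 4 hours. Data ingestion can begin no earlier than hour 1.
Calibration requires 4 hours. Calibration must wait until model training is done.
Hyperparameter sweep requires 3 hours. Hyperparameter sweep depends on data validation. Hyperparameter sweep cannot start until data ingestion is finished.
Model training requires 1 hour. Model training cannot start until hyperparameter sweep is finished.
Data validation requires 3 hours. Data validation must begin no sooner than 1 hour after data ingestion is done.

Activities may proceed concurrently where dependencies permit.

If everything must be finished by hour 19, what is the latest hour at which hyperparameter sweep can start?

11

To finish by hour 19, calibration (duration 4) must start no later than hour 15.
Model training must finish before calibration (must start by hour 15). With a 1-hour duration, model training must start by 15 − 1 = hour 14.
Hyperparameter sweep has to be done before model training (must start by hour 14). That means finishing by hour 14, i.e. starting by 14 − 3 = hour 11.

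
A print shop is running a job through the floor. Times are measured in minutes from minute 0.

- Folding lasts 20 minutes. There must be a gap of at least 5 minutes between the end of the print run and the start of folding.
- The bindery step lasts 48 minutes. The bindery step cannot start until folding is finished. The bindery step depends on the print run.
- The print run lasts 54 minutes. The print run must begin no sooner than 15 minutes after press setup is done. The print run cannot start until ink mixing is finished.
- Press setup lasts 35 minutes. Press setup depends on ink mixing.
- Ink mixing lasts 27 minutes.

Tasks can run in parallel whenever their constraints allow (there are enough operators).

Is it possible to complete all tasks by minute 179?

No

Nothing blocks ink mixing, so it runs from minute 0 to minute 27.
After ink mixing (finishes minute 27), press setup can start at minute 27 and finishes at minute 62.
The print run needs all of press setup (finishes minute 62, plus 15-minute gap → minute 77); ink mixing (finishes minute 27). That puts its earliest start at minute 77; it finishes at 77 + 54 = minute 131.
After the print run (finishes minute 131, plus 5-minute gap → minute 136), folding can start at minute 136 and finishes at minute 156.
The bindery step cannot start until folding (finishes minute 156); the print run (finishes minute 131). The controlling bound is minute 156, so the bindery step finishes at 156 + 48 = minute 204.
The earliest everything can be done is minute 204, which is after the deadline of 179, so it is not possible.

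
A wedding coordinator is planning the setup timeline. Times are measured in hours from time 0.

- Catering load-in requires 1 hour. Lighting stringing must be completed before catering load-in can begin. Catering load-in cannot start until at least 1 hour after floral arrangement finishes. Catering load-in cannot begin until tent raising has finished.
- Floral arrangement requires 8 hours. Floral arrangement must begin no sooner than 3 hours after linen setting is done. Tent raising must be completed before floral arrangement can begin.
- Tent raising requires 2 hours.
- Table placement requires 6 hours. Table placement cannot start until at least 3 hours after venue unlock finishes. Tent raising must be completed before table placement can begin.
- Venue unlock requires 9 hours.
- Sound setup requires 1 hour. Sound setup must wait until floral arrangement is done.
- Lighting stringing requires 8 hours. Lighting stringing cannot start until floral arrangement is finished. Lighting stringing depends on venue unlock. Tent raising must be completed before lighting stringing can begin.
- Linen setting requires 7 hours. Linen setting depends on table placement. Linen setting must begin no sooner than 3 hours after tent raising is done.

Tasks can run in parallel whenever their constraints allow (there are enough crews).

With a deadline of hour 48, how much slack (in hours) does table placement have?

3

Tent raising can start immediately at hour 0; it finishes at hour 2.
Venue unlock has no prerequisites, so it starts at hour 0 and finishes at hour 9.
Table placement cannot start until venue unlock (finishes hour 9, plus 3-hour gap → hour 12); tent raising (finishes hour 2). The controlling bound is hour 12, so table placement finishes at 12 + 6 = hour 18.

Working backward from the deadline:
Catering load-in must finish by hour 48; it takes 1 hour, so it must start by 48 − 1 = hour 47.
Lighting stringing feeds into catering load-in (must start by hour 47); so lighting stringing must finish by hour 47 and therefore start by hour 39.
Sound setup must finish by hour 48; it takes 1 hour, so it must start by 48 − 1 = hour 47.
Floral arrangement has several dependents: lighting stringing (must start by hour 39); sound setup (must start by hour 47); catering load-in (must start by hour 47, minus 1-hour gap → hour 46). The earliest of those limits is hour 39, so floral arrangement must start by 39 − 8 = hour 31.
Linen setting has to be done before floral arrangement (must start by hour 31, minus 3-hour gap → hour 28). That means finishing by hour 28, i.e. starting by 28 − 7 = hour 21.
Since linen setting (must start by hour 21) depends on it, table placement must finish by hour 21. Backing off its 6-hour duration gives a latest start of hour 15.
So table placement can start as early as hour 12 and as late as hour 15, giving 15 − 12 = 3 hours of slack.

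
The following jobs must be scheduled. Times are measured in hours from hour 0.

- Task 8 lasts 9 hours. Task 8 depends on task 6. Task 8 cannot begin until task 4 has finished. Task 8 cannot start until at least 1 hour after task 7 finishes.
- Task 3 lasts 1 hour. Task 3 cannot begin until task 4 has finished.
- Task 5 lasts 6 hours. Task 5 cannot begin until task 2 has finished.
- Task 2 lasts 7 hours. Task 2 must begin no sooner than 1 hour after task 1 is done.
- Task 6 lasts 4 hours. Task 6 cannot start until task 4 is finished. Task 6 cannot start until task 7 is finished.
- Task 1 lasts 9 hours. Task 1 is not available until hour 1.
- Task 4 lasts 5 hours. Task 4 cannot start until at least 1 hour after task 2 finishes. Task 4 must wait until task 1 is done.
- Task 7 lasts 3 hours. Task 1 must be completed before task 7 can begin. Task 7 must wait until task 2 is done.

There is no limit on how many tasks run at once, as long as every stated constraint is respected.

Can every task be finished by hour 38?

Task 1 cannot begin until its own release at hour 1. It runs from hour 1 to 1 + 9 = hour 10.
Task 2 cannot begin until task 1 (finishes hour 10, plus 1-hour gap → hour 11). It runs from hour 11 to 11 + 7 = hour 18.
For task 7: task 1 (finishes hour 10); task 2 (finishes hour 18). Taking the maximum gives a start of hour 18, and it finishes at 18 + 3 = hour 21.
After task 2 (finishes hour 18), task 5 can start at hour 18 and finishes at hour 24.
Task 4 cannot start until task 2 (finishes hour 18, plus 1-hour gap → hour 19); task 1 (finishes hour 10). The controlling bound is hour 19, so task 4 finishes at 19 + 5 = hour 24.
For task 6: task 4 (finishes hour 24); task 7 (finishes hour 21). Taking the maximum gives a start of hour 24, and it finishes at 24 + 4 = hour 28.
Task 8 has to wait for task 6 (finishes hour 28); task 4 (finishes hour 24); task 7 (finishes hour 21, plus 1-hour gap → hour 22). The latest of these is hour 28, so task 8 runs hour 28 to 28 + 9 = hour 37.
After task 4 (finishes hour 24), task 3 can start at hour 24 and finishes at hour 25.
Every task is finished by hour 37, which is no later than the deadline of 38, so the schedule is feasible.

Yes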